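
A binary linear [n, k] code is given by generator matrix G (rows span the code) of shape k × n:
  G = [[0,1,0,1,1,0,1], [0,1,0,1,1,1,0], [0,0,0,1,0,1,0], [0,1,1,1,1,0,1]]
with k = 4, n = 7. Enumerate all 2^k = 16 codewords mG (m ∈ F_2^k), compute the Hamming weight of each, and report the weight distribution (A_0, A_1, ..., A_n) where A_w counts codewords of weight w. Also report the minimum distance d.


Weight distribution: A_0 = 1, A_1 = 1, A_2 = 4, A_3 = 4, A_4 = 3, A_5 = 3. Minimum distance d = 1.

Enumerate all 2^4 = 16 messages m ∈ F_2^4.
For each, compute codeword c = mG in F_2^7, then tally its weight.
  m = 0000 → c = 0000000, weight = 0.
  m = 1000 → c = 0101101, weight = 4.
  m = 0100 → c = 0101110, weight = 4.
  m = 1100 → c = 0000011, weight = 2.
  m = 0010 → c = 0001010, weight = 2.
  m = 1010 → c = 0100111, weight = 4.
  m = 0110 → c = 0100100, weight = 2.
  m = 1110 → c = 0001001, weight = 2.
  m = 0001 → c = 0111101, weight = 5.
  m = 1001 → c = 0010000, weight = 1.
  m = 0101 → c = 0010011, weight = 3.
  m = 1101 → c = 0111110, weight = 5.
  m = 0011 → c = 0110111, weight = 5.
  m = 1011 → c = 0011010, weight = 3.
  m = 0111 → c = 0011001, weight = 3.
  m = 1111 → c = 0110100, weight = 3.
Tally weights:
  weight 0: 1 codewords.
  weight 1: 1 codewords.
  weight 2: 4 codewords.
  weight 3: 4 codewords.
  weight 4: 3 codewords.
  weight 5: 3 codewords.
Minimum distance d = smallest w > 0 with A_w > 0 = 1.
Sanity: Σ A_w = 16 = 2^4 = 16 ✓.


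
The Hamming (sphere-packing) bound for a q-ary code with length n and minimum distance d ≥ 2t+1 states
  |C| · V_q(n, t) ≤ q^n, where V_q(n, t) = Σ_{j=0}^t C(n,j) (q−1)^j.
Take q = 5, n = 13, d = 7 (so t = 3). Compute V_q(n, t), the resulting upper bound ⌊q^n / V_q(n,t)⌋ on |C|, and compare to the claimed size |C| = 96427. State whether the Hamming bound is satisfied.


V_q(n, t) = 19605, q^n = 1220703125, Hamming bound = 62264, |C| = 96427 > bound (violated).

Step 1: Compute V_q(n, t) = Σ_{j=0}^3 C(n, j) (q−1)^j.
  j = 0: C(13,0)·(4)^0 = 1·1 = 1.
  j = 1: C(13,1)·(4)^1 = 13·4 = 52.
  j = 2: C(13,2)·(4)^2 = 78·16 = 1248.
  j = 3: C(13,3)·(4)^3 = 286·64 = 18304.
  V_q(n, t) = 1 + 52 + 1248 + 18304 = 19605.
Step 2: q^n = 5^13 = 1220703125.
Step 3: Hamming bound ⌊q^n / V_q(n,t)⌋ = ⌊1220703125/19605⌋ = 62264.
Step 4: Compare |C| = 96427 to 62264: violated.
The claimed |C| lies above the Hamming bound, so no 5-ary code of length 13 with d ≥ 7 can have 96427 codewords.


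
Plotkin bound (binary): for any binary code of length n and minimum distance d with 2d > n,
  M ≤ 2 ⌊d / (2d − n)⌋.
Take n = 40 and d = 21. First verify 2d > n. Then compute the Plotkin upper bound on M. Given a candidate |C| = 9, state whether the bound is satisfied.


Plotkin bound M ≤ 20; given |C| = 9 ≤ bound (satisfied).

Check applicability: 2d = 42, n = 40.
2d − n = 2 > 0, so Plotkin applies.
Compute d/(2d−n) = 21/2 ≈ 10.5000.
⌊d/(2d−n)⌋ = 10.
Plotkin bound: M ≤ 2·10 = 20.
Given |C| = 9, check: satisfied.
This |C| is below the Plotkin bound.


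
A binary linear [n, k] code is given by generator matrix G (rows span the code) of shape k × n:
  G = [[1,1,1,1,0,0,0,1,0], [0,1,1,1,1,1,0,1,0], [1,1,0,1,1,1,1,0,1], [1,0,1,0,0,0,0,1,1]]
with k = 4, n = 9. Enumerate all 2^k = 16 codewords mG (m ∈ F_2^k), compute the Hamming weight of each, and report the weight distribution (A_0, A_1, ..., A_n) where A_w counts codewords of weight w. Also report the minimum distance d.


Weight distribution: A_0 = 1, A_1 = 1, A_3 = 2, A_4 = 3, A_5 = 3, A_6 = 4, A_7 = 2. Minimum distance d = 1.

Enumerate all 2^4 = 16 messages m ∈ F_2^4.
For each, compute codeword c = mG in F_2^9, then tally its weight.
  m = 0000 → c = 000000000, weight = 0.
  m = 1000 → c = 111100010, weight = 5.
  m = 0100 → c = 011111010, weight = 6.
  m = 1100 → c = 100011000, weight = 3.
  m = 0010 → c = 110111101, weight = 7.
  m = 1010 → c = 001011111, weight = 6.
  m = 0110 → c = 101000111, weight = 5.
  m = 1110 → c = 010100101, weight = 4.
  m = 0001 → c = 101000011, weight = 4.
  m = 1001 → c = 010100001, weight = 3.
  m = 0101 → c = 110111001, weight = 6.
  m = 1101 → c = 001011011, weight = 5.
  m = 0011 → c = 011111110, weight = 7.
  m = 1011 → c = 100011100, weight = 4.
  m = 0111 → c = 000000100, weight = 1.
  m = 1111 → c = 111100110, weight = 6.
Tally weights:
  weight 0: 1 codewords.
  weight 1: 1 codewords.
  weight 3: 2 codewords.
  weight 4: 3 codewords.
  weight 5: 3 codewords.
  weight 6: 4 codewords.
  weight 7: 2 codewords.
Minimum distance d = smallest w > 0 with A_w > 0 = 1.
Sanity: Σ A_w = 16 = 2^4 = 16 ✓.


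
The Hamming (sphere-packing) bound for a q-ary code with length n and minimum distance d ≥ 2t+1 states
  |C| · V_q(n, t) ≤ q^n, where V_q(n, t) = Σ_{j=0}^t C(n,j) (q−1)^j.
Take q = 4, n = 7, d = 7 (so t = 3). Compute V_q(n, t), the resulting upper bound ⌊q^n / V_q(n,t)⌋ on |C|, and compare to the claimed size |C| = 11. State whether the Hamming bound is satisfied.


V_q(n, t) = 1156, q^n = 16384, Hamming bound = 14, |C| = 11 ≤ bound (satisfied).

Step 1: Compute V_q(n, t) = Σ_{j=0}^3 C(n, j) (q−1)^j.
  j = 0: C(7,0)·(3)^0 = 1·1 = 1.
  j = 1: C(7,1)·(3)^1 = 7·3 = 21.
  j = 2: C(7,2)·(3)^2 = 21·9 = 189.
  j = 3: C(7,3)·(3)^3 = 35·27 = 945.
  V_q(n, t) = 1 + 21 + 189 + 945 = 1156.
Step 2: q^n = 4^7 = 16384.
Step 3: Hamming bound ⌊q^n / V_q(n,t)⌋ = ⌊16384/1156⌋ = 14.
Step 4: Compare |C| = 11 to 14: satisfied.
The claimed |C| lies below the Hamming bound.


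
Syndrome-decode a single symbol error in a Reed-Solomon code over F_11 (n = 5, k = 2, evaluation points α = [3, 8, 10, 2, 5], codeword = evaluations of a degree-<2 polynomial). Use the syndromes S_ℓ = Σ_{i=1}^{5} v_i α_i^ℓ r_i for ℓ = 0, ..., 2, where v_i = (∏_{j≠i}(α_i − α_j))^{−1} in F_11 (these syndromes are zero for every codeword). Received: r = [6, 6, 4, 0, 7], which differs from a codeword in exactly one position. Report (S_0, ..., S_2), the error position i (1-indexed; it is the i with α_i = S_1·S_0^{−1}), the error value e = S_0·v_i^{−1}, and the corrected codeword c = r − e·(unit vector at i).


S = (2, 5, 7), error at position 2, error magnitude e = 3, c = [6, 3, 4, 0, 7].

Step 1: column multipliers v_i = (∏_{j≠i}(α_i − α_j))^{−1} mod 11.
  i = 1 (α = 3): (3−8)(3−10)(3−2)(3−5) = (−5)·(−7)·1·(−2) = −70 ≡ 7, so v_1 = 7^{−1} = 8 (mod 11).
  i = 2 (α = 8): (8−3)(8−10)(8−2)(8−5) = 5·(−2)·6·3 = −180 ≡ 7, so v_2 = 7^{−1} = 8 (mod 11).
  i = 3 (α = 10): (10−3)(10−8)(10−2)(10−5) = 7·2·8·5 = 560 ≡ 10, so v_3 = 10^{−1} = 10 (mod 11).
  i = 4 (α = 2): (2−3)(2−8)(2−10)(2−5) = (−1)·(−6)·(−8)·(−3) = 144 ≡ 1, so v_4 = 1^{−1} = 1 (mod 11).
  i = 5 (α = 5): (5−3)(5−8)(5−10)(5−2) = 2·(−3)·(−5)·3 = 90 ≡ 2, so v_5 = 2^{−1} = 6 (mod 11).
  v = [8, 8, 10, 1, 6].
Step 2: syndromes of r = [6, 6, 4, 0, 7] (all sums mod 11).
  S_0 = Σ v_i r_i = 8·6 + 8·6 + 10·4 + 1·0 + 6·7 = 178 ≡ 2.
  S_1 = Σ v_i α_i r_i = 8·3·6 + 8·8·6 + 10·10·4 + 1·2·0 + 6·5·7 = 1138 ≡ 5.
  α_i^2 mod 11 = [9, 9, 1, 4, 3].
  S_2 = Σ v_i α_i^2 r_i = 8·9·6 + 8·9·6 + 10·1·4 + 1·4·0 + 6·3·7 = 1030 ≡ 7.
  S = (2, 5, 7) ≠ 0, so r is not a codeword (an error is present).
Step 3: locate the error. For a single error e at position i, S_ℓ = v_i·e·α_i^ℓ, so α_err = S_1/S_0.
  S_0^{−1} = 2^{−1} = 6 (mod 11), so α_err = 5·6 = 30 ≡ 8 = α_2. Error position i = 2.
  Consistency check: S_2/S_1 = 7·9 = 63 ≡ 8 = α_err ✓ (single-error assumption holds).
Step 4: error magnitude e = S_0/v_2 = S_0·∏_{j≠2}(α_2 − α_j) = 2·7 = 14 ≡ 3 (mod 11).
Step 5: correct position 2: c_2 = r_2 − e = 6 − 3 ≡ 3 (mod 11). Hence c = [6, 3, 4, 0, 7].
  Check: interpolating c through the α_i gives m(x) = 10 + 6·x (degree < 2) with m(α_i) = c_i for every i, so c is indeed a codeword.


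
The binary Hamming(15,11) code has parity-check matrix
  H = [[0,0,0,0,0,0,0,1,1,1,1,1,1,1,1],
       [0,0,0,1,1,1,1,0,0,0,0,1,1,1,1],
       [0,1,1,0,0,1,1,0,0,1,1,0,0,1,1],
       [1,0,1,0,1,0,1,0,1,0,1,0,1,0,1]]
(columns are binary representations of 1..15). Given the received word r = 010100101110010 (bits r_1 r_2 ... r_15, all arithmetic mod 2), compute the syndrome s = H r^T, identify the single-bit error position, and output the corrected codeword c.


s = (0, 1, 1, 1)^T, error position = 7, corrected codeword c = 010100001110010

Compute s = H r^T mod 2 one row at a time:
  s_1 = 0 + 1 + 1 + 1 + 0 + 0 + 1 + 0 = 4 ≡ 0 (mod 2).
  s_2 = 1 + 0 + 0 + 1 + 0 + 0 + 1 + 0 = 3 ≡ 1 (mod 2).
  s_3 = 1 + 0 + 0 + 1 + 1 + 1 + 1 + 0 = 5 ≡ 1 (mod 2).
  s_4 = 0 + 0 + 0 + 1 + 1 + 1 + 0 + 0 = 3 ≡ 1 (mod 2).
s = (0, 1, 1, 1)^T — this equals column 7 of H (binary 0111), so error is at position 7.
Correct: flip bit 7 of r = 010100101110010 to get c = 010100001110010.


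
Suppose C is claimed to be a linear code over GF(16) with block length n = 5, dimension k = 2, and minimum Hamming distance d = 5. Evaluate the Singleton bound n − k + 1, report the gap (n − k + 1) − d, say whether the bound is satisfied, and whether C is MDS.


Singleton RHS = n − k + 1 = 4, slack = -1, bound violated (no such code; not MDS).

Singleton bound: d ≤ n − k + 1.
Here n = 5, k = 2, so n − k + 1 = 4.
Given d = 5, check d ≤ 4: NO.
Slack = (n − k + 1) − d = -1.
The slack is negative: d = 5 exceeds n − k + 1 = 4 by 1, so the Singleton bound is violated and no linear [5, 2, 5]_16 code can exist. In particular it is not MDS (MDS requires d = n − k + 1 exactly).
Description: the claimed parameters are [5, 2, 5]_16; such a code would be impossible (violates the Singleton bound).


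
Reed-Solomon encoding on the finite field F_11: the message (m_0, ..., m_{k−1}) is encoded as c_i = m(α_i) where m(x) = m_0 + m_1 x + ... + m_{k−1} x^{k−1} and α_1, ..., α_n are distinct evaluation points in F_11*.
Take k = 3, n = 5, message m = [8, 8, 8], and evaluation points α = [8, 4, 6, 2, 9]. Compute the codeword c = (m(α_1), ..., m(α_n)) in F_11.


c = [1, 3, 3, 1, 2]

Message polynomial: m(x) = 8 + 8·x + 8·x^2 (mod 11).
For each evaluation point α_i, compute m(α_i) mod 11:
  α_1 = 8: Horner steps 8 → 6 → 1, so m(8) = 1.
  α_2 = 4: Horner steps 8 → 7 → 3, so m(4) = 3.
  α_3 = 6: Horner steps 8 → 1 → 3, so m(6) = 3.
  α_4 = 2: Horner steps 8 → 2 → 1, so m(2) = 1.
  α_5 = 9: Horner steps 8 → 3 → 2, so m(9) = 2.
Codeword c = [1, 3, 3, 1, 2] ∈ F_11^5.


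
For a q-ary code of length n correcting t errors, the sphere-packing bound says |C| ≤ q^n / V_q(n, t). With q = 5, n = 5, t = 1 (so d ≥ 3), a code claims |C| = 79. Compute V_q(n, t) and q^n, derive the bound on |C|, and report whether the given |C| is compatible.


V_q(n, t) = 21, q^n = 3125, Hamming bound = 148, |C| = 79 ≤ bound (satisfied).

Step 1: Compute V_q(n, t) = Σ_{j=0}^1 C(n, j) (q−1)^j.
  j = 0: C(5,0)·(4)^0 = 1·1 = 1.
  j = 1: C(5,1)·(4)^1 = 5·4 = 20.
  V_q(n, t) = 1 + 20 = 21.
Step 2: q^n = 5^5 = 3125.
Step 3: Hamming bound ⌊q^n / V_q(n,t)⌋ = ⌊3125/21⌋ = 148.
Step 4: Compare |C| = 79 to 148: satisfied.
The claimed |C| lies below the Hamming bound.


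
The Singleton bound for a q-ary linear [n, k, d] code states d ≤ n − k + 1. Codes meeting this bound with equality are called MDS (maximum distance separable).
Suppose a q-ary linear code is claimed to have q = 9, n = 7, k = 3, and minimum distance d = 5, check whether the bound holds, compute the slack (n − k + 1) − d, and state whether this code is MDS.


Singleton RHS = n − k + 1 = 5, slack = 0, bound satisfied, MDS.

Singleton bound: d ≤ n − k + 1.
Here n = 7, k = 3, so n − k + 1 = 5.
Given d = 5, check d ≤ 5: YES.
Slack = (n − k + 1) − d = 0.
The code is MDS (slack = 0).
Description: the claimed parameters are [7, 3, 5]_9; such a code would be MDS (meets Singleton bound).


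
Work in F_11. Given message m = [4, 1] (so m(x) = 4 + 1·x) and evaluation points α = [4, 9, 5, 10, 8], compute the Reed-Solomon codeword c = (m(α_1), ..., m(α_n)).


c = [8, 2, 9, 3, 1]

Message polynomial: m(x) = 4 + 1·x (mod 11).
For each evaluation point α_i, compute m(α_i) mod 11:
  α_1 = 4: Horner steps 1 → 8, so m(4) = 8.
  α_2 = 9: Horner steps 1 → 2, so m(9) = 2.
  α_3 = 5: Horner steps 1 → 9, so m(5) = 9.
  α_4 = 10: Horner steps 1 → 3, so m(10) = 3.
  α_5 = 8: Horner steps 1 → 1, so m(8) = 1.
Codeword c = [8, 2, 9, 3, 1] ∈ F_11^5.


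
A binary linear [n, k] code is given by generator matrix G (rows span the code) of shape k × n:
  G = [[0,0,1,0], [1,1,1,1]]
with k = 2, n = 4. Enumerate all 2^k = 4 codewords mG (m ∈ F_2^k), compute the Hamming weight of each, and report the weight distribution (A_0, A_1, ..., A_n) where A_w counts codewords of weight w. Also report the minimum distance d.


Weight distribution: A_0 = 1, A_1 = 1, A_3 = 1, A_4 = 1. Minimum distance d = 1.

Enumerate all 2^2 = 4 messages m ∈ F_2^2.
For each, compute codeword c = mG in F_2^4, then tally its weight.
  m = 00 → c = 0000, weight = 0.
  m = 10 → c = 0010, weight = 1.
  m = 01 → c = 1111, weight = 4.
  m = 11 → c = 1101, weight = 3.
Tally weights:
  weight 0: 1 codewords.
  weight 1: 1 codewords.
  weight 3: 1 codewords.
  weight 4: 1 codewords.
Minimum distance d = smallest w > 0 with A_w > 0 = 1.
Sanity: Σ A_w = 4 = 2^2 = 4 ✓.


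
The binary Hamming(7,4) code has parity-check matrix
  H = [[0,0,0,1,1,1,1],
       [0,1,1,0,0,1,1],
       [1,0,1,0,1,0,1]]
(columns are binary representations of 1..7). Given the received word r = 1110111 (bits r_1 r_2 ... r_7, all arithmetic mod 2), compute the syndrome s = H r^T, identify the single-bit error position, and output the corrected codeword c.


s = (1, 0, 0)^T, error position = 4, corrected codeword c = 1111111

Compute s = H r^T mod 2 one row at a time:
  s_1 = 0 + 1 + 1 + 1 = 3 ≡ 1 (mod 2).
  s_2 = 1 + 1 + 1 + 1 = 4 ≡ 0 (mod 2).
  s_3 = 1 + 1 + 1 + 1 = 4 ≡ 0 (mod 2).
s = (1, 0, 0)^T — this equals column 4 of H (binary 100), so error is at position 4.
Correct: flip bit 4 of r = 1110111 to get c = 1111111.


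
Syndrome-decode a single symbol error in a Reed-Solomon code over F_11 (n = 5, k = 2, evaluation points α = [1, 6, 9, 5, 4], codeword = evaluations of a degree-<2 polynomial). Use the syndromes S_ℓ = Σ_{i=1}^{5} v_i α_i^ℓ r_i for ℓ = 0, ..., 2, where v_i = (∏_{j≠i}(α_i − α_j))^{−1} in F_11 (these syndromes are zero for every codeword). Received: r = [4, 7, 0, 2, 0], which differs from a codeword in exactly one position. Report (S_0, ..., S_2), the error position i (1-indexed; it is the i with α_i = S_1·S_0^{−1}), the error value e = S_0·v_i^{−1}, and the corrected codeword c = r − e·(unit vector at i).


S = (1, 4, 5), error at position 5, error magnitude e = 3, c = [4, 7, 0, 2, 8].

Step 1: column multipliers v_i = (∏_{j≠i}(α_i − α_j))^{−1} mod 11.
  i = 1 (α = 1): (1−6)(1−9)(1−5)(1−4) = (−5)·(−8)·(−4)·(−3) = 480 ≡ 7, so v_1 = 7^{−1} = 8 (mod 11).
  i = 2 (α = 6): (6−1)(6−9)(6−5)(6−4) = 5·(−3)·1·2 = −30 ≡ 3, so v_2 = 3^{−1} = 4 (mod 11).
  i = 3 (α = 9): (9−1)(9−6)(9−5)(9−4) = 8·3·4·5 = 480 ≡ 7, so v_3 = 7^{−1} = 8 (mod 11).
  i = 4 (α = 5): (5−1)(5−6)(5−9)(5−4) = 4·(−1)·(−4)·1 = 16 ≡ 5, so v_4 = 5^{−1} = 9 (mod 11).
  i = 5 (α = 4): (4−1)(4−6)(4−9)(4−5) = 3·(−2)·(−5)·(−1) = −30 ≡ 3, so v_5 = 3^{−1} = 4 (mod 11).
  v = [8, 4, 8, 9, 4].
Step 2: syndromes of r = [4, 7, 0, 2, 0] (all sums mod 11).
  S_0 = Σ v_i r_i = 8·4 + 4·7 + 8·0 + 9·2 + 4·0 = 78 ≡ 1.
  S_1 = Σ v_i α_i r_i = 8·1·4 + 4·6·7 + 8·9·0 + 9·5·2 + 4·4·0 = 290 ≡ 4.
  α_i^2 mod 11 = [1, 3, 4, 3, 5].
  S_2 = Σ v_i α_i^2 r_i = 8·1·4 + 4·3·7 + 8·4·0 + 9·3·2 + 4·5·0 = 170 ≡ 5.
  S = (1, 4, 5) ≠ 0, so r is not a codeword (an error is present).
Step 3: locate the error. For a single error e at position i, S_ℓ = v_i·e·α_i^ℓ, so α_err = S_1/S_0.
  S_0^{−1} = 1^{−1} = 1 (mod 11), so α_err = 4·1 = 4 ≡ 4 = α_5. Error position i = 5.
  Consistency check: S_2/S_1 = 5·3 = 15 ≡ 4 = α_err ✓ (single-error assumption holds).
Step 4: error magnitude e = S_0/v_5 = S_0·∏_{j≠5}(α_5 − α_j) = 1·3 = 3 ≡ 3 (mod 11).
Step 5: correct position 5: c_5 = r_5 − e = 0 − 3 ≡ 8 (mod 11). Hence c = [4, 7, 0, 2, 8].
  Check: interpolating c through the α_i gives m(x) = 10 + 5·x (degree < 2) with m(α_i) = c_i for every i, so c is indeed a codeword.


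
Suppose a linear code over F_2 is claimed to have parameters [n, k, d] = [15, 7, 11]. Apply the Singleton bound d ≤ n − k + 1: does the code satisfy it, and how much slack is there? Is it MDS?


Singleton RHS = n − k + 1 = 9, slack = -2, bound violated (no such code; not MDS).

Singleton bound: d ≤ n − k + 1.
Here n = 15, k = 7, so n − k + 1 = 9.
Given d = 11, check d ≤ 9: NO.
Slack = (n − k + 1) − d = -2.
The slack is negative: d = 11 exceeds n − k + 1 = 9 by 2, so the Singleton bound is violated and no linear [15, 7, 11]_2 code can exist. In particular it is not MDS (MDS requires d = n − k + 1 exactly).
Description: the claimed parameters are [15, 7, 11]_2; such a code would be impossible (violates the Singleton bound).


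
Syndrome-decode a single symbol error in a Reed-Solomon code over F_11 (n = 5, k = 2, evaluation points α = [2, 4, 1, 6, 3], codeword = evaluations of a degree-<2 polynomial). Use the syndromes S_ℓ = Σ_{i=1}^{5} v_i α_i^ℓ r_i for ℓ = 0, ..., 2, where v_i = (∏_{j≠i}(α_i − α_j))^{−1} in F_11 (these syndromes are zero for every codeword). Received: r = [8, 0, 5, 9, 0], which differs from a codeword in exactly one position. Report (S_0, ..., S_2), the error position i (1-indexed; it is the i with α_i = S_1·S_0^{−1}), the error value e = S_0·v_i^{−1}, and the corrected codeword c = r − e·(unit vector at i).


S = (3, 1, 4), error at position 2, error magnitude e = 8, c = [8, 3, 5, 9, 0].

Step 1: column multipliers v_i = (∏_{j≠i}(α_i − α_j))^{−1} mod 11.
  i = 1 (α = 2): (2−4)(2−1)(2−6)(2−3) = (−2)·1·(−4)·(−1) = −8 ≡ 3, so v_1 = 3^{−1} = 4 (mod 11).
  i = 2 (α = 4): (4−2)(4−1)(4−6)(4−3) = 2·3·(−2)·1 = −12 ≡ 10, so v_2 = 10^{−1} = 10 (mod 11).
  i = 3 (α = 1): (1−2)(1−4)(1−6)(1−3) = (−1)·(−3)·(−5)·(−2) = 30 ≡ 8, so v_3 = 8^{−1} = 7 (mod 11).
  i = 4 (α = 6): (6−2)(6−4)(6−1)(6−3) = 4·2·5·3 = 120 ≡ 10, so v_4 = 10^{−1} = 10 (mod 11).
  i = 5 (α = 3): (3−2)(3−4)(3−1)(3−6) = 1·(−1)·2·(−3) = 6 ≡ 6, so v_5 = 6^{−1} = 2 (mod 11).
  v = [4, 10, 7, 10, 2].
Step 2: syndromes of r = [8, 0, 5, 9, 0] (all sums mod 11).
  S_0 = Σ v_i r_i = 4·8 + 10·0 + 7·5 + 10·9 + 2·0 = 157 ≡ 3.
  S_1 = Σ v_i α_i r_i = 4·2·8 + 10·4·0 + 7·1·5 + 10·6·9 + 2·3·0 = 639 ≡ 1.
  α_i^2 mod 11 = [4, 5, 1, 3, 9].
  S_2 = Σ v_i α_i^2 r_i = 4·4·8 + 10·5·0 + 7·1·5 + 10·3·9 + 2·9·0 = 433 ≡ 4.
  S = (3, 1, 4) ≠ 0, so r is not a codeword (an error is present).
Step 3: locate the error. For a single error e at position i, S_ℓ = v_i·e·α_i^ℓ, so α_err = S_1/S_0.
  S_0^{−1} = 3^{−1} = 4 (mod 11), so α_err = 1·4 = 4 ≡ 4 = α_2. Error position i = 2.
  Consistency check: S_2/S_1 = 4·1 = 4 ≡ 4 = α_err ✓ (single-error assumption holds).
Step 4: error magnitude e = S_0/v_2 = S_0·∏_{j≠2}(α_2 − α_j) = 3·10 = 30 ≡ 8 (mod 11).
Step 5: correct position 2: c_2 = r_2 − e = 0 − 8 ≡ 3 (mod 11). Hence c = [8, 3, 5, 9, 0].
  Check: interpolating c through the α_i gives m(x) = 2 + 3·x (degree < 2) with m(α_i) = c_i for every i, so c is indeed a codeword.


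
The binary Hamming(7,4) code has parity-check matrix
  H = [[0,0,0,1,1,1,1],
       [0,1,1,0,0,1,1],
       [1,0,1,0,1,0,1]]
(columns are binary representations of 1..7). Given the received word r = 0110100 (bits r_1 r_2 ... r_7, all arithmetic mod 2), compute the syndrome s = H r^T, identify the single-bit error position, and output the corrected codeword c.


s = (1, 0, 0)^T, error position = 4, corrected codeword c = 0111100

Compute s = H r^T mod 2 one row at a time:
  s_1 = 0 + 1 + 0 + 0 = 1 ≡ 1 (mod 2).
  s_2 = 1 + 1 + 0 + 0 = 2 ≡ 0 (mod 2).
  s_3 = 0 + 1 + 1 + 0 = 2 ≡ 0 (mod 2).
s = (1, 0, 0)^T — this equals column 4 of H (binary 100), so error is at position 4.
Correct: flip bit 4 of r = 0110100 to get c = 0111100.


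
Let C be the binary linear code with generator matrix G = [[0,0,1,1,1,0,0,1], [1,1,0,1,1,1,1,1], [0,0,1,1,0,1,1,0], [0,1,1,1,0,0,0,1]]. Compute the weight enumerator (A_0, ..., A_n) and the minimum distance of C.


Weight distribution: A_0 = 1, A_2 = 1, A_3 = 3, A_4 = 5, A_5 = 4, A_6 = 1, A_7 = 1. Minimum distance d = 2.

Enumerate all 2^4 = 16 messages m ∈ F_2^4.
For each, compute codeword c = mG in F_2^8, then tally its weight.
  m = 0000 → c = 00000000, weight = 0.
  m = 1000 → c = 00111001, weight = 4.
  m = 0100 → c = 11011111, weight = 7.
  m = 1100 → c = 11100110, weight = 5.
  m = 0010 → c = 00110110, weight = 4.
  m = 1010 → c = 00001111, weight = 4.
  m = 0110 → c = 11101001, weight = 5.
  m = 1110 → c = 11010000, weight = 3.
  m = 0001 → c = 01110001, weight = 4.
  m = 1001 → c = 01001000, weight = 2.
  m = 0101 → c = 10101110, weight = 5.
  m = 1101 → c = 10010111, weight = 5.
  m = 0011 → c = 01000111, weight = 4.
  m = 1011 → c = 01111110, weight = 6.
  m = 0111 → c = 10011000, weight = 3.
  m = 1111 → c = 10100001, weight = 3.
Tally weights:
  weight 0: 1 codewords.
  weight 2: 1 codewords.
  weight 3: 3 codewords.
  weight 4: 5 codewords.
  weight 5: 4 codewords.
  weight 6: 1 codewords.
  weight 7: 1 codewords.
Minimum distance d = smallest w > 0 with A_w > 0 = 2.
Sanity: Σ A_w = 16 = 2^4 = 16 ✓.


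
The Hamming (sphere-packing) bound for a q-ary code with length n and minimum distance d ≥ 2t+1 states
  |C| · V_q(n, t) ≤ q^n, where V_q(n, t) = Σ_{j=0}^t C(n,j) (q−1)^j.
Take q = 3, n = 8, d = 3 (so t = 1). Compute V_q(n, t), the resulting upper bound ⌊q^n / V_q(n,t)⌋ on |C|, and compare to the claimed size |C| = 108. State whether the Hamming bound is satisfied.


V_q(n, t) = 17, q^n = 6561, Hamming bound = 385, |C| = 108 ≤ bound (satisfied).

Step 1: Compute V_q(n, t) = Σ_{j=0}^1 C(n, j) (q−1)^j.
  j = 0: C(8,0)·(2)^0 = 1·1 = 1.
  j = 1: C(8,1)·(2)^1 = 8·2 = 16.
  V_q(n, t) = 1 + 16 = 17.
Step 2: q^n = 3^8 = 6561.
Step 3: Hamming bound ⌊q^n / V_q(n,t)⌋ = ⌊6561/17⌋ = 385.
Step 4: Compare |C| = 108 to 385: satisfied.
The claimed |C| lies below the Hamming bound.


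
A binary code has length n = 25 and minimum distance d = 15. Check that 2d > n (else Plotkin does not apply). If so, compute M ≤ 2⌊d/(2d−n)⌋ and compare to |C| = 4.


Plotkin bound M ≤ 6; given |C| = 4 ≤ bound (satisfied).

Check applicability: 2d = 30, n = 25.
2d − n = 5 > 0, so Plotkin applies.
Compute d/(2d−n) = 15/5 ≈ 3.0000.
⌊d/(2d−n)⌋ = 3.
Plotkin bound: M ≤ 2·3 = 6.
Given |C| = 4, check: satisfied.
This |C| is below the Plotkin bound.


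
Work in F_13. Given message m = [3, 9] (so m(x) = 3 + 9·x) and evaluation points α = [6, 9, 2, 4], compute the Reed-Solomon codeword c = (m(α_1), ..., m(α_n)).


c = [5, 6, 8, 0]

Message polynomial: m(x) = 3 + 9·x (mod 13).
For each evaluation point α_i, compute m(α_i) mod 13:
  α_1 = 6: Horner steps 9 → 5, so m(6) = 5.
  α_2 = 9: Horner steps 9 → 6, so m(9) = 6.
  α_3 = 2: Horner steps 9 → 8, so m(2) = 8.
  α_4 = 4: Horner steps 9 → 0, so m(4) = 0.
Codeword c = [5, 6, 8, 0] ∈ F_13^4.


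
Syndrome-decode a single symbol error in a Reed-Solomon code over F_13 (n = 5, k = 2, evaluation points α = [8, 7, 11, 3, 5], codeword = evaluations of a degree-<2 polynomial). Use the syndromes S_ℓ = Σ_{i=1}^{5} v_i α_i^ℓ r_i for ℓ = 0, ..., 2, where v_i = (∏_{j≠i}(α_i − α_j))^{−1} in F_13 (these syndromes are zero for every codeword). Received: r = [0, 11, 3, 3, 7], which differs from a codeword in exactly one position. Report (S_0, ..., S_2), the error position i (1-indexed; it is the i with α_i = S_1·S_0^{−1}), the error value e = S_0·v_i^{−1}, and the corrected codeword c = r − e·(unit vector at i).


S = (9, 8, 10), error at position 3, error magnitude e = 10, c = [0, 11, 6, 3, 7].

Step 1: column multipliers v_i = (∏_{j≠i}(α_i − α_j))^{−1} mod 13.
  i = 1 (α = 8): (8−7)(8−11)(8−3)(8−5) = 1·(−3)·5·3 = −45 ≡ 7, so v_1 = 7^{−1} = 2 (mod 13).
  i = 2 (α = 7): (7−8)(7−11)(7−3)(7−5) = (−1)·(−4)·4·2 = 32 ≡ 6, so v_2 = 6^{−1} = 11 (mod 13).
  i = 3 (α = 11): (11−8)(11−7)(11−3)(11−5) = 3·4·8·6 = 576 ≡ 4, so v_3 = 4^{−1} = 10 (mod 13).
  i = 4 (α = 3): (3−8)(3−7)(3−11)(3−5) = (−5)·(−4)·(−8)·(−2) = 320 ≡ 8, so v_4 = 8^{−1} = 5 (mod 13).
  i = 5 (α = 5): (5−8)(5−7)(5−11)(5−3) = (−3)·(−2)·(−6)·2 = −72 ≡ 6, so v_5 = 6^{−1} = 11 (mod 13).
  v = [2, 11, 10, 5, 11].
Step 2: syndromes of r = [0, 11, 3, 3, 7] (all sums mod 13).
  S_0 = Σ v_i r_i = 2·0 + 11·11 + 10·3 + 5·3 + 11·7 = 243 ≡ 9.
  S_1 = Σ v_i α_i r_i = 2·8·0 + 11·7·11 + 10·11·3 + 5·3·3 + 11·5·7 = 1607 ≡ 8.
  α_i^2 mod 13 = [12, 10, 4, 9, 12].
  S_2 = Σ v_i α_i^2 r_i = 2·12·0 + 11·10·11 + 10·4·3 + 5·9·3 + 11·12·7 = 2389 ≡ 10.
  S = (9, 8, 10) ≠ 0, so r is not a codeword (an error is present).
Step 3: locate the error. For a single error e at position i, S_ℓ = v_i·e·α_i^ℓ, so α_err = S_1/S_0.
  S_0^{−1} = 9^{−1} = 3 (mod 13), so α_err = 8·3 = 24 ≡ 11 = α_3. Error position i = 3.
  Consistency check: S_2/S_1 = 10·5 = 50 ≡ 11 = α_err ✓ (single-error assumption holds).
Step 4: error magnitude e = S_0/v_3 = S_0·∏_{j≠3}(α_3 − α_j) = 9·4 = 36 ≡ 10 (mod 13).
Step 5: correct position 3: c_3 = r_3 − e = 3 − 10 ≡ 6 (mod 13). Hence c = [0, 11, 6, 3, 7].
  Check: interpolating c through the α_i gives m(x) = 10 + 2·x (degree < 2) with m(α_i) = c_i for every i, so c is indeed a codeword.


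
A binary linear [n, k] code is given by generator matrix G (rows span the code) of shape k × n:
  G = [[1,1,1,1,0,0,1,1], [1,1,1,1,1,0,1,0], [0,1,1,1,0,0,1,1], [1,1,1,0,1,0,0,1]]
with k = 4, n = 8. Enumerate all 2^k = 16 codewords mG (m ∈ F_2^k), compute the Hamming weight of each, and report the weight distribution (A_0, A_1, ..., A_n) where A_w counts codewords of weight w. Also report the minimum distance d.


Weight distribution: A_0 = 1, A_1 = 1, A_2 = 2, A_3 = 4, A_4 = 3, A_5 = 3, A_6 = 2. Minimum distance d = 1.

Enumerate all 2^4 = 16 messages m ∈ F_2^4.
For each, compute codeword c = mG in F_2^8, then tally its weight.
  m = 0000 → c = 00000000, weight = 0.
  m = 1000 → c = 11110011, weight = 6.
  m = 0100 → c = 11111010, weight = 6.
  m = 1100 → c = 00001001, weight = 2.
  m = 0010 → c = 01110011, weight = 5.
  m = 1010 → c = 10000000, weight = 1.
  m = 0110 → c = 10001001, weight = 3.
  m = 1110 → c = 01111010, weight = 5.
  m = 0001 → c = 11101001, weight = 5.
  m = 1001 → c = 00011010, weight = 3.
  m = 0101 → c = 00010011, weight = 3.
  m = 1101 → c = 11100000, weight = 3.
  m = 0011 → c = 10011010, weight = 4.
  m = 1011 → c = 01101001, weight = 4.
  m = 0111 → c = 01100000, weight = 2.
  m = 1111 → c = 10010011, weight = 4.
Tally weights:
  weight 0: 1 codewords.
  weight 1: 1 codewords.
  weight 2: 2 codewords.
  weight 3: 4 codewords.
  weight 4: 3 codewords.
  weight 5: 3 codewords.
  weight 6: 2 codewords.
Minimum distance d = smallest w > 0 with A_w > 0 = 1.
Sanity: Σ A_w = 16 = 2^4 = 16 ✓.


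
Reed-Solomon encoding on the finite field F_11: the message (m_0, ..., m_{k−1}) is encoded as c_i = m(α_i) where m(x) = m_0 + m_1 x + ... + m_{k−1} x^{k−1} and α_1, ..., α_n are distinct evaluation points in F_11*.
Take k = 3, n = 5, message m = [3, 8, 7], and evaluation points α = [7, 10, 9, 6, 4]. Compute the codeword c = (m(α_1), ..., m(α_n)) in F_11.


c = [6, 2, 4, 6, 4]

Message polynomial: m(x) = 3 + 8·x + 7·x^2 (mod 11).
For each evaluation point α_i, compute m(α_i) mod 11:
  α_1 = 7: Horner steps 7 → 2 → 6, so m(7) = 6.
  α_2 = 10: Horner steps 7 → 1 → 2, so m(10) = 2.
  α_3 = 9: Horner steps 7 → 5 → 4, so m(9) = 4.
  α_4 = 6: Horner steps 7 → 6 → 6, so m(6) = 6.
  α_5 = 4: Horner steps 7 → 3 → 4, so m(4) = 4.
Codeword c = [6, 2, 4, 6, 4] ∈ F_11^5.


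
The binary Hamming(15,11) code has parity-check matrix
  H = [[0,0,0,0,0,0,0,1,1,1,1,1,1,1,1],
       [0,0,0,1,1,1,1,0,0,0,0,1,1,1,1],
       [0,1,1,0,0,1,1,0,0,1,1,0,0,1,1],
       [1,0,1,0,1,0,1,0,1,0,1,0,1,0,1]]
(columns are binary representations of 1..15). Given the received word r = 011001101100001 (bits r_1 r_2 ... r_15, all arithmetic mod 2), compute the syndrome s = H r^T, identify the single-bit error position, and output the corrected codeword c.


s = (1, 1, 0, 0)^T, error position = 12, corrected codeword c = 011001101101001

Compute s = H r^T mod 2 one row at a time:
  s_1 = 0 + 1 + 1 + 0 + 0 + 0 + 0 + 1 = 3 ≡ 1 (mod 2).
  s_2 = 0 + 0 + 1 + 1 + 0 + 0 + 0 + 1 = 3 ≡ 1 (mod 2).
  s_3 = 1 + 1 + 1 + 1 + 1 + 0 + 0 + 1 = 6 ≡ 0 (mod 2).
  s_4 = 0 + 1 + 0 + 1 + 1 + 0 + 0 + 1 = 4 ≡ 0 (mod 2).
s = (1, 1, 0, 0)^T — this equals column 12 of H (binary 1100), so error is at position 12.
Correct: flip bit 12 of r = 011001101100001 to get c = 011001101101001.


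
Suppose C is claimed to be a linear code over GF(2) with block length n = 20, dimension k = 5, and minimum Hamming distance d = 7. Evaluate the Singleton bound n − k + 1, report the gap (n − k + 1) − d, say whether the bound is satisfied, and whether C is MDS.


Singleton RHS = n − k + 1 = 16, slack = 9, bound satisfied, not MDS.

Singleton bound: d ≤ n − k + 1.
Here n = 20, k = 5, so n − k + 1 = 16.
Given d = 7, check d ≤ 16: YES.
Slack = (n − k + 1) − d = 9.
The code is NOT MDS (slack = 9 > 0).
Description: the claimed parameters are [20, 5, 7]_2; such a code would be non-MDS.


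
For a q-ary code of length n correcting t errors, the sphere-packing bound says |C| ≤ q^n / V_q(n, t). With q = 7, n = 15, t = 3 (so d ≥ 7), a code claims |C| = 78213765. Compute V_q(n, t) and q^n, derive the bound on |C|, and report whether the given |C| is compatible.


V_q(n, t) = 102151, q^n = 4747561509943, Hamming bound = 46475918, |C| = 78213765 > bound (violated).

Step 1: Compute V_q(n, t) = Σ_{j=0}^3 C(n, j) (q−1)^j.
  j = 0: C(15,0)·(6)^0 = 1·1 = 1.
  j = 1: C(15,1)·(6)^1 = 15·6 = 90.
  j = 2: C(15,2)·(6)^2 = 105·36 = 3780.
  j = 3: C(15,3)·(6)^3 = 455·216 = 98280.
  V_q(n, t) = 1 + 90 + 3780 + 98280 = 102151.
Step 2: q^n = 7^15 = 4747561509943.
Step 3: Hamming bound ⌊q^n / V_q(n,t)⌋ = ⌊4747561509943/102151⌋ = 46475918.
Step 4: Compare |C| = 78213765 to 46475918: violated.
The claimed |C| lies above the Hamming bound, so no 7-ary code of length 15 with d ≥ 7 can have 78213765 codewords.


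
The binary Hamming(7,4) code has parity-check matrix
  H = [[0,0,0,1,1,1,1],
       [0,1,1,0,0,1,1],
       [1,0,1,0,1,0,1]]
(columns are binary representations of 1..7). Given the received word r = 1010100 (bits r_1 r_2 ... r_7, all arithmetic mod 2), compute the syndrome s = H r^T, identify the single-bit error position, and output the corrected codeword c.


s = (1, 1, 1)^T, error position = 7, corrected codeword c = 1010101

Compute s = H r^T mod 2 one row at a time:
  s_1 = 0 + 1 + 0 + 0 = 1 ≡ 1 (mod 2).
  s_2 = 0 + 1 + 0 + 0 = 1 ≡ 1 (mod 2).
  s_3 = 1 + 1 + 1 + 0 = 3 ≡ 1 (mod 2).
s = (1, 1, 1)^T — this equals column 7 of H (binary 111), so error is at position 7.
Correct: flip bit 7 of r = 1010100 to get c = 1010101.


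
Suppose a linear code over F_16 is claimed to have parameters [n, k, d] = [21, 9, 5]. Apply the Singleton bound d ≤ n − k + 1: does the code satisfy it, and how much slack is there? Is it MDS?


Singleton RHS = n − k + 1 = 13, slack = 8, bound satisfied, not MDS.

Singleton bound: d ≤ n − k + 1.
Here n = 21, k = 9, so n − k + 1 = 13.
Given d = 5, check d ≤ 13: YES.
Slack = (n − k + 1) − d = 8.
The code is NOT MDS (slack = 8 > 0).
Description: the claimed parameters are [21, 9, 5]_16; such a code would be non-MDS.


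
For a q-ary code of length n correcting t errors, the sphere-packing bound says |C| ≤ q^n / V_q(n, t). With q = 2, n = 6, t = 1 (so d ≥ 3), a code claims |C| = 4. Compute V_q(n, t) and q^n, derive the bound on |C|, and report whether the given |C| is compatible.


V_q(n, t) = 7, q^n = 64, Hamming bound = 9, |C| = 4 ≤ bound (satisfied).

Step 1: Compute V_q(n, t) = Σ_{j=0}^1 C(n, j) (q−1)^j.
  j = 0: C(6,0)·(1)^0 = 1·1 = 1.
  j = 1: C(6,1)·(1)^1 = 6·1 = 6.
  V_q(n, t) = 1 + 6 = 7.
Step 2: q^n = 2^6 = 64.
Step 3: Hamming bound ⌊q^n / V_q(n,t)⌋ = ⌊64/7⌋ = 9.
Step 4: Compare |C| = 4 to 9: satisfied.
The claimed |C| lies below the Hamming bound.


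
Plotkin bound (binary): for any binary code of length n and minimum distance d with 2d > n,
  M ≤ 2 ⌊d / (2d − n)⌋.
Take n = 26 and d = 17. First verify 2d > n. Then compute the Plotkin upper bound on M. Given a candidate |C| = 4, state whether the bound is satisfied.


Plotkin bound M ≤ 4; given |C| = 4 ≤ bound (satisfied).

Check applicability: 2d = 34, n = 26.
2d − n = 8 > 0, so Plotkin applies.
Compute d/(2d−n) = 17/8 ≈ 2.1250.
⌊d/(2d−n)⌋ = 2.
Plotkin bound: M ≤ 2·2 = 4.
Given |C| = 4, check: satisfied.
This |C| is at the Plotkin bound.


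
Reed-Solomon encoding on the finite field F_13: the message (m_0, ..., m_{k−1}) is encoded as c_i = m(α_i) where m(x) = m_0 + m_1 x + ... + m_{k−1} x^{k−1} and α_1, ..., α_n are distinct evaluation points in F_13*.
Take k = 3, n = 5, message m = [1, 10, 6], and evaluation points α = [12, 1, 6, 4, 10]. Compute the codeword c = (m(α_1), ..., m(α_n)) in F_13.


c = [10, 4, 4, 7, 12]

Message polynomial: m(x) = 1 + 10·x + 6·x^2 (mod 13).
For each evaluation point α_i, compute m(α_i) mod 13:
  α_1 = 12: Horner steps 6 → 4 → 10, so m(12) = 10.
  α_2 = 1: Horner steps 6 → 3 → 4, so m(1) = 4.
  α_3 = 6: Horner steps 6 → 7 → 4, so m(6) = 4.
  α_4 = 4: Horner steps 6 → 8 → 7, so m(4) = 7.
  α_5 = 10: Horner steps 6 → 5 → 12, so m(10) = 12.
Codeword c = [10, 4, 4, 7, 12] ∈ F_13^5.


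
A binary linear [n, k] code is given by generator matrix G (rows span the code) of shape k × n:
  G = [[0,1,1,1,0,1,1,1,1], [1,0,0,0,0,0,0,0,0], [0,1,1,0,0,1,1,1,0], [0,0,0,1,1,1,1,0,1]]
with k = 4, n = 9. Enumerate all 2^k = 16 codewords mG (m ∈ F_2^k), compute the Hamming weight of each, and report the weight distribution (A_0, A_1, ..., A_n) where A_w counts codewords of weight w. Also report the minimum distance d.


Weight distribution: A_0 = 1, A_1 = 1, A_2 = 1, A_3 = 2, A_4 = 2, A_5 = 3, A_6 = 3, A_7 = 2, A_8 = 1. Minimum distance d = 1.

Enumerate all 2^4 = 16 messages m ∈ F_2^4.
For each, compute codeword c = mG in F_2^9, then tally its weight.
  m = 0000 → c = 000000000, weight = 0.
  m = 1000 → c = 011101111, weight = 7.
  m = 0100 → c = 100000000, weight = 1.
  m = 1100 → c = 111101111, weight = 8.
  m = 0010 → c = 011001110, weight = 5.
  m = 1010 → c = 000100001, weight = 2.
  m = 0110 → c = 111001110, weight = 6.
  m = 1110 → c = 100100001, weight = 3.
  m = 0001 → c = 000111101, weight = 5.
  m = 1001 → c = 011010010, weight = 4.
  m = 0101 → c = 100111101, weight = 6.
  m = 1101 → c = 111010010, weight = 5.
  m = 0011 → c = 011110011, weight = 6.
  m = 1011 → c = 000011100, weight = 3.
  m = 0111 → c = 111110011, weight = 7.
  m = 1111 → c = 100011100, weight = 4.
Tally weights:
  weight 0: 1 codewords.
  weight 1: 1 codewords.
  weight 2: 1 codewords.
  weight 3: 2 codewords.
  weight 4: 2 codewords.
  weight 5: 3 codewords.
  weight 6: 3 codewords.
  weight 7: 2 codewords.
  weight 8: 1 codewords.
Minimum distance d = smallest w > 0 with A_w > 0 = 1.
Sanity: Σ A_w = 16 = 2^4 = 16 ✓.


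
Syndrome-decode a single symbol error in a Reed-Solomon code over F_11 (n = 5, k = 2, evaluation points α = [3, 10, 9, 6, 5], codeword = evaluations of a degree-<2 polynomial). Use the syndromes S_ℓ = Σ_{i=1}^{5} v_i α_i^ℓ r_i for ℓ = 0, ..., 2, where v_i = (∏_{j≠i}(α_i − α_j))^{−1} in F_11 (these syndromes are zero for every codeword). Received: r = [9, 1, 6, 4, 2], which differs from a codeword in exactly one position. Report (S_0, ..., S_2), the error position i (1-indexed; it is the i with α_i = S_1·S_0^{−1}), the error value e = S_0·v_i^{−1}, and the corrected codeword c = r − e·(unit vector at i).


S = (8, 6, 10), error at position 3, error magnitude e = 7, c = [9, 1, 10, 4, 2].

Step 1: column multipliers v_i = (∏_{j≠i}(α_i − α_j))^{−1} mod 11.
  i = 1 (α = 3): (3−10)(3−9)(3−6)(3−5) = (−7)·(−6)·(−3)·(−2) = 252 ≡ 10, so v_1 = 10^{−1} = 10 (mod 11).
  i = 2 (α = 10): (10−3)(10−9)(10−6)(10−5) = 7·1·4·5 = 140 ≡ 8, so v_2 = 8^{−1} = 7 (mod 11).
  i = 3 (α = 9): (9−3)(9−10)(9−6)(9−5) = 6·(−1)·3·4 = −72 ≡ 5, so v_3 = 5^{−1} = 9 (mod 11).
  i = 4 (α = 6): (6−3)(6−10)(6−9)(6−5) = 3·(−4)·(−3)·1 = 36 ≡ 3, so v_4 = 3^{−1} = 4 (mod 11).
  i = 5 (α = 5): (5−3)(5−10)(5−9)(5−6) = 2·(−5)·(−4)·(−1) = −40 ≡ 4, so v_5 = 4^{−1} = 3 (mod 11).
  v = [10, 7, 9, 4, 3].
Step 2: syndromes of r = [9, 1, 6, 4, 2] (all sums mod 11).
  S_0 = Σ v_i r_i = 10·9 + 7·1 + 9·6 + 4·4 + 3·2 = 173 ≡ 8.
  S_1 = Σ v_i α_i r_i = 10·3·9 + 7·10·1 + 9·9·6 + 4·6·4 + 3·5·2 = 952 ≡ 6.
  α_i^2 mod 11 = [9, 1, 4, 3, 3].
  S_2 = Σ v_i α_i^2 r_i = 10·9·9 + 7·1·1 + 9·4·6 + 4·3·4 + 3·3·2 = 1099 ≡ 10.
  S = (8, 6, 10) ≠ 0, so r is not a codeword (an error is present).
Step 3: locate the error. For a single error e at position i, S_ℓ = v_i·e·α_i^ℓ, so α_err = S_1/S_0.
  S_0^{−1} = 8^{−1} = 7 (mod 11), so α_err = 6·7 = 42 ≡ 9 = α_3. Error position i = 3.
  Consistency check: S_2/S_1 = 10·2 = 20 ≡ 9 = α_err ✓ (single-error assumption holds).
Step 4: error magnitude e = S_0/v_3 = S_0·∏_{j≠3}(α_3 − α_j) = 8·5 = 40 ≡ 7 (mod 11).
Step 5: correct position 3: c_3 = r_3 − e = 6 − 7 ≡ 10 (mod 11). Hence c = [9, 1, 10, 4, 2].
  Check: interpolating c through the α_i gives m(x) = 3 + 2·x (degree < 2) with m(α_i) = c_i for every i, so c is indeed a codeword.


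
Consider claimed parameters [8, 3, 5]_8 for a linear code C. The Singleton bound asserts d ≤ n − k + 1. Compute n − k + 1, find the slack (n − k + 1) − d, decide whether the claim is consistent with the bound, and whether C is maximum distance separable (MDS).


Singleton RHS = n − k + 1 = 6, slack = 1, bound satisfied, not MDS.

Singleton bound: d ≤ n − k + 1.
Here n = 8, k = 3, so n − k + 1 = 6.
Given d = 5, check d ≤ 6: YES.
Slack = (n − k + 1) − d = 1.
The code is NOT MDS (slack = 1 > 0).
Description: the claimed parameters are [8, 3, 5]_8; such a code would be non-MDS.


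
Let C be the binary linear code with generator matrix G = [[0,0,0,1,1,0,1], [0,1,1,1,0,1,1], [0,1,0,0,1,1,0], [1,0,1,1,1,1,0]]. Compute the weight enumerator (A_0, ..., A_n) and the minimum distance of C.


Weight distribution: A_0 = 1, A_1 = 1, A_3 = 4, A_4 = 7, A_5 = 3. Minimum distance d = 1.

Enumerate all 2^4 = 16 messages m ∈ F_2^4.
For each, compute codeword c = mG in F_2^7, then tally its weight.
  m = 0000 → c = 0000000, weight = 0.
  m = 1000 → c = 0001101, weight = 3.
  m = 0100 → c = 0111011, weight = 5.
  m = 1100 → c = 0110110, weight = 4.
  m = 0010 → c = 0100110, weight = 3.
  m = 1010 → c = 0101011, weight = 4.
  m = 0110 → c = 0011101, weight = 4.
  m = 1110 → c = 0010000, weight = 1.
  m = 0001 → c = 1011110, weight = 5.
  m = 1001 → c = 1010011, weight = 4.
  m = 0101 → c = 1100101, weight = 4.
  m = 1101 → c = 1101000, weight = 3.
  m = 0011 → c = 1111000, weight = 4.
  m = 1011 → c = 1110101, weight = 5.
  m = 0111 → c = 1000011, weight = 3.
  m = 1111 → c = 1001110, weight = 4.
Tally weights:
  weight 0: 1 codewords.
  weight 1: 1 codewords.
  weight 3: 4 codewords.
  weight 4: 7 codewords.
  weight 5: 3 codewords.
Minimum distance d = smallest w > 0 with A_w > 0 = 1.
Sanity: Σ A_w = 16 = 2^4 = 16 ✓.
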